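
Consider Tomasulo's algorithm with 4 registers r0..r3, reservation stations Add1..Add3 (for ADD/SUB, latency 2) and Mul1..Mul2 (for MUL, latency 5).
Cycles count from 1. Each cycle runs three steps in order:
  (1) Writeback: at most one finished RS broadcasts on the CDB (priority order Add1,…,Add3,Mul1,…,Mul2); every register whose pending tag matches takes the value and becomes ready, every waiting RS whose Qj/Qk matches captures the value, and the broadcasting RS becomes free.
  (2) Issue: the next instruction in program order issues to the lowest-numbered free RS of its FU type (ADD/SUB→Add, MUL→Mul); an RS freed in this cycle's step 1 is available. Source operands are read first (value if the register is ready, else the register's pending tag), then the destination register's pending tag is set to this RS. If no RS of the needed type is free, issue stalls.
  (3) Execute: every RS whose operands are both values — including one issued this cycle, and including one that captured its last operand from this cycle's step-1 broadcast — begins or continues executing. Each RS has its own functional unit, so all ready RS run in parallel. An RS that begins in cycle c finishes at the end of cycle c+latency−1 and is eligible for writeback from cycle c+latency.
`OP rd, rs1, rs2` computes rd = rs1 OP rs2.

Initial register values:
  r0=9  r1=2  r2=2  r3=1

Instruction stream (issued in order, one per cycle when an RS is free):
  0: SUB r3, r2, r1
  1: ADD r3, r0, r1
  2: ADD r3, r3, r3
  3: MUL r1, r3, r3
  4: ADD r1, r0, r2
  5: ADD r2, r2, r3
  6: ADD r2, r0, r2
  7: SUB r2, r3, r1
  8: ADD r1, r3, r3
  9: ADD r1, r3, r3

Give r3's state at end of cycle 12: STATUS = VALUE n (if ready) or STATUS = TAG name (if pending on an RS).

  c1: issue SUB r3<-Add1  regs: r0:9,r1:2,r2:2,r3:Add1
  c2: issue ADD r3<-Add2  regs: r0:9,r1:2,r2:2,r3:Add2
  c3: CDB Add1=0; issue ADD r3<-Add1  regs: r0:9,r1:2,r2:2,r3:Add1
  c4: CDB Add2=11; issue MUL r1<-Mul1  regs: r0:9,r1:Mul1,r2:2,r3:Add1
  c5: issue ADD r1<-Add2  regs: r0:9,r1:Add2,r2:2,r3:Add1
  c6: CDB Add1=22; issue ADD r2<-Add1  regs: r0:9,r1:Add2,r2:Add1,r3:22
  c7: CDB Add2=11; issue ADD r2<-Add2  regs: r0:9,r1:11,r2:Add2,r3:22
  c8: CDB Add1=24; issue SUB r2<-Add1  regs: r0:9,r1:11,r2:Add1,r3:22
  c9: issue ADD r1<-Add3  regs: r0:9,r1:Add3,r2:Add1,r3:22
  c10: CDB Add1=11; issue ADD r1<-Add1  regs: r0:9,r1:Add1,r2:11,r3:22
  c11: CDB Add2=33  regs: r0:9,r1:Add1,r2:11,r3:22
  c12: CDB Add1=44  regs: r0:9,r1:44,r2:11,r3:22

STATUS = VALUE 22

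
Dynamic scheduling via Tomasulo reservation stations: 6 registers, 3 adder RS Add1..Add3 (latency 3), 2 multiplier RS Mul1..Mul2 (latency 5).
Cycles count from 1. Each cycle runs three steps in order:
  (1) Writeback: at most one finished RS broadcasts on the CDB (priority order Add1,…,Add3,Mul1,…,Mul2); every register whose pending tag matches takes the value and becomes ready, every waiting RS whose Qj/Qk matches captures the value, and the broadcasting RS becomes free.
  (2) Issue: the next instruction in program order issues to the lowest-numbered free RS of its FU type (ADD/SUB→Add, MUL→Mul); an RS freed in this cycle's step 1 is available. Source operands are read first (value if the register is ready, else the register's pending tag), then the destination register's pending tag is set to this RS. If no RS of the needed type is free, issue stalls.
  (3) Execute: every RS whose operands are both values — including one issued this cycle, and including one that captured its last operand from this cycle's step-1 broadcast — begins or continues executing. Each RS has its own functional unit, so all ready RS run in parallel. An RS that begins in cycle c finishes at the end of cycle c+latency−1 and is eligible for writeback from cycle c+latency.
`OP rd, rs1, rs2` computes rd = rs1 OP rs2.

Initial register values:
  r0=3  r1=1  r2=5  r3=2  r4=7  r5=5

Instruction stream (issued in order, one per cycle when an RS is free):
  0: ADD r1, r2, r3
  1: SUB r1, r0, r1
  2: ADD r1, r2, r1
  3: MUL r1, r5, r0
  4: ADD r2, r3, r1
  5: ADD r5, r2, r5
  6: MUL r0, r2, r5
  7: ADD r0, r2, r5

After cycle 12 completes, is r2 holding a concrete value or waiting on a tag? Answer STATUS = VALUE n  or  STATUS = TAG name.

cycle 1: issue ADD r1<-Add1 // r0:3,r1:Add1,r2:5,r3:2,r4:7,r5:5
cycle 2: issue SUB r1<-Add2 // r0:3,r1:Add2,r2:5,r3:2,r4:7,r5:5
cycle 3: issue ADD r1<-Add3 // r0:3,r1:Add3,r2:5,r3:2,r4:7,r5:5
cycle 4: CDB Add1=7; issue MUL r1<-Mul1 // r0:3,r1:Mul1,r2:5,r3:2,r4:7,r5:5
cycle 5: issue ADD r2<-Add1 // r0:3,r1:Mul1,r2:Add1,r3:2,r4:7,r5:5
cycle 6: stall // r0:3,r1:Mul1,r2:Add1,r3:2,r4:7,r5:5
cycle 7: CDB Add2=-4; issue ADD r5<-Add2 // r0:3,r1:Mul1,r2:Add1,r3:2,r4:7,r5:Add2
cycle 8: issue MUL r0<-Mul2 // r0:Mul2,r1:Mul1,r2:Add1,r3:2,r4:7,r5:Add2
cycle 9: CDB Mul1=15; stall // r0:Mul2,r1:15,r2:Add1,r3:2,r4:7,r5:Add2
cycle 10: CDB Add3=1; issue ADD r0<-Add3 // r0:Add3,r1:15,r2:Add1,r3:2,r4:7,r5:Add2
cycle 11: - // r0:Add3,r1:15,r2:Add1,r3:2,r4:7,r5:Add2
cycle 12: CDB Add1=17 // r0:Add3,r1:15,r2:17,r3:2,r4:7,r5:Add2

STATUS = VALUE 17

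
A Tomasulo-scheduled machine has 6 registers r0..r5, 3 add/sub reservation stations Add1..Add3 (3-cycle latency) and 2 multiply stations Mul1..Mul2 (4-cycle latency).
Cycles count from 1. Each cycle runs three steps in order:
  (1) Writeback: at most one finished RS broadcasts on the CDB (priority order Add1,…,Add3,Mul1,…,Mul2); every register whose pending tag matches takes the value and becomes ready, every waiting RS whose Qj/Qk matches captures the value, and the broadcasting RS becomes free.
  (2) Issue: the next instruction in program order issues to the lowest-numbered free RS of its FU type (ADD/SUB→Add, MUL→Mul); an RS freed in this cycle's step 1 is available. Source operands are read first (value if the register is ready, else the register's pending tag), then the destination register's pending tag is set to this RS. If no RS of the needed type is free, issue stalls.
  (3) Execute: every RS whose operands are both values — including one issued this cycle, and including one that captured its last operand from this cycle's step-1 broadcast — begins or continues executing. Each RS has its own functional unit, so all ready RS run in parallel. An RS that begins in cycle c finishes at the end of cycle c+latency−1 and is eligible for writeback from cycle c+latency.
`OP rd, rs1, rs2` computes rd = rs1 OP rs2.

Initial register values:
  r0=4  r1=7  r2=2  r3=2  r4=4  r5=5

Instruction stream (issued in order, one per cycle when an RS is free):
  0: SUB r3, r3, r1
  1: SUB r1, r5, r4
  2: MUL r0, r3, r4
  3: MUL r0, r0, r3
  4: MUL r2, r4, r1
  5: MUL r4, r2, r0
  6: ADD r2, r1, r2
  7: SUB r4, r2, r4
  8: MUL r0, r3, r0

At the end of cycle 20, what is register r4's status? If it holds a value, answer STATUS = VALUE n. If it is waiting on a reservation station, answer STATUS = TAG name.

cycle 1: issue SUB r3<-Add1 // r0:4,r1:7,r2:2,r3:Add1,r4:4,r5:5
cycle 2: issue SUB r1<-Add2 // r0:4,r1:Add2,r2:2,r3:Add1,r4:4,r5:5
cycle 3: issue MUL r0<-Mul1 // r0:Mul1,r1:Add2,r2:2,r3:Add1,r4:4,r5:5
cycle 4: CDB Add1=-5; issue MUL r0<-Mul2 // r0:Mul2,r1:Add2,r2:2,r3:-5,r4:4,r5:5
cycle 5: CDB Add2=1; stall // r0:Mul2,r1:1,r2:2,r3:-5,r4:4,r5:5
cycle 6: stall // r0:Mul2,r1:1,r2:2,r3:-5,r4:4,r5:5
cycle 7: stall // r0:Mul2,r1:1,r2:2,r3:-5,r4:4,r5:5
cycle 8: CDB Mul1=-20; issue MUL r2<-Mul1 // r0:Mul2,r1:1,r2:Mul1,r3:-5,r4:4,r5:5
cycle 9: stall // r0:Mul2,r1:1,r2:Mul1,r3:-5,r4:4,r5:5
cycle 10: stall // r0:Mul2,r1:1,r2:Mul1,r3:-5,r4:4,r5:5
cycle 11: stall // r0:Mul2,r1:1,r2:Mul1,r3:-5,r4:4,r5:5
cycle 12: CDB Mul1=4; issue MUL r4<-Mul1 // r0:Mul2,r1:1,r2:4,r3:-5,r4:Mul1,r5:5
cycle 13: CDB Mul2=100; issue ADD r2<-Add1 // r0:100,r1:1,r2:Add1,r3:-5,r4:Mul1,r5:5
cycle 14: issue SUB r4<-Add2 // r0:100,r1:1,r2:Add1,r3:-5,r4:Add2,r5:5
cycle 15: issue MUL r0<-Mul2 // r0:Mul2,r1:1,r2:Add1,r3:-5,r4:Add2,r5:5
cycle 16: CDB Add1=5 // r0:Mul2,r1:1,r2:5,r3:-5,r4:Add2,r5:5
cycle 17: CDB Mul1=400 // r0:Mul2,r1:1,r2:5,r3:-5,r4:Add2,r5:5
cycle 18: - // r0:Mul2,r1:1,r2:5,r3:-5,r4:Add2,r5:5
cycle 19: CDB Mul2=-500 // r0:-500,r1:1,r2:5,r3:-5,r4:Add2,r5:5
cycle 20: CDB Add2=-395 // r0:-500,r1:1,r2:5,r3:-5,r4:-395,r5:5

STATUS = VALUE -395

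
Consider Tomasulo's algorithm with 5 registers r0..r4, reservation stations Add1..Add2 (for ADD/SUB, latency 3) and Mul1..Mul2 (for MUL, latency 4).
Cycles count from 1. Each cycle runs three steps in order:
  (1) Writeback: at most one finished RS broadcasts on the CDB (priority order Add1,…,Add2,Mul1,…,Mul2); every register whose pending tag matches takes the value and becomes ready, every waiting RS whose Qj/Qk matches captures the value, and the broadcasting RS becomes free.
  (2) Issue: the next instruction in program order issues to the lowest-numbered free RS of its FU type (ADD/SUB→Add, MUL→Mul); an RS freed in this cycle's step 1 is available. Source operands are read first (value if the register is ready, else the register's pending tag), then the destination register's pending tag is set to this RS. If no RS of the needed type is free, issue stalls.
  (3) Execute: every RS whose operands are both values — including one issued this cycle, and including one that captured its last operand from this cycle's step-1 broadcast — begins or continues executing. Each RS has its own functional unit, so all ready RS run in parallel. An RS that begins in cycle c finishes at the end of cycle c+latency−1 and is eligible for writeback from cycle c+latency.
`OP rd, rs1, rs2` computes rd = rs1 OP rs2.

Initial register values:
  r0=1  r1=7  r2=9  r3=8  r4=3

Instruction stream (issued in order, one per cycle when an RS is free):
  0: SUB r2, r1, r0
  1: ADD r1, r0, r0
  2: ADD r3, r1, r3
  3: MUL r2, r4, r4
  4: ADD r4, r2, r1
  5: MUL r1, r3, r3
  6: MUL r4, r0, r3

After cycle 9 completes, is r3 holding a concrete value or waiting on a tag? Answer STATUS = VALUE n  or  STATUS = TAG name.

cycle 1: issue SUB r2<-Add1 // r0:1,r1:7,r2:Add1,r3:8,r4:3
cycle 2: issue ADD r1<-Add2 // r0:1,r1:Add2,r2:Add1,r3:8,r4:3
cycle 3: stall // r0:1,r1:Add2,r2:Add1,r3:8,r4:3
cycle 4: CDB Add1=6; issue ADD r3<-Add1 // r0:1,r1:Add2,r2:6,r3:Add1,r4:3
cycle 5: CDB Add2=2; issue MUL r2<-Mul1 // r0:1,r1:2,r2:Mul1,r3:Add1,r4:3
cycle 6: issue ADD r4<-Add2 // r0:1,r1:2,r2:Mul1,r3:Add1,r4:Add2
cycle 7: issue MUL r1<-Mul2 // r0:1,r1:Mul2,r2:Mul1,r3:Add1,r4:Add2
cycle 8: CDB Add1=10; stall // r0:1,r1:Mul2,r2:Mul1,r3:10,r4:Add2
cycle 9: CDB Mul1=9; issue MUL r4<-Mul1 // r0:1,r1:Mul2,r2:9,r3:10,r4:Mul1

STATUS = VALUE 10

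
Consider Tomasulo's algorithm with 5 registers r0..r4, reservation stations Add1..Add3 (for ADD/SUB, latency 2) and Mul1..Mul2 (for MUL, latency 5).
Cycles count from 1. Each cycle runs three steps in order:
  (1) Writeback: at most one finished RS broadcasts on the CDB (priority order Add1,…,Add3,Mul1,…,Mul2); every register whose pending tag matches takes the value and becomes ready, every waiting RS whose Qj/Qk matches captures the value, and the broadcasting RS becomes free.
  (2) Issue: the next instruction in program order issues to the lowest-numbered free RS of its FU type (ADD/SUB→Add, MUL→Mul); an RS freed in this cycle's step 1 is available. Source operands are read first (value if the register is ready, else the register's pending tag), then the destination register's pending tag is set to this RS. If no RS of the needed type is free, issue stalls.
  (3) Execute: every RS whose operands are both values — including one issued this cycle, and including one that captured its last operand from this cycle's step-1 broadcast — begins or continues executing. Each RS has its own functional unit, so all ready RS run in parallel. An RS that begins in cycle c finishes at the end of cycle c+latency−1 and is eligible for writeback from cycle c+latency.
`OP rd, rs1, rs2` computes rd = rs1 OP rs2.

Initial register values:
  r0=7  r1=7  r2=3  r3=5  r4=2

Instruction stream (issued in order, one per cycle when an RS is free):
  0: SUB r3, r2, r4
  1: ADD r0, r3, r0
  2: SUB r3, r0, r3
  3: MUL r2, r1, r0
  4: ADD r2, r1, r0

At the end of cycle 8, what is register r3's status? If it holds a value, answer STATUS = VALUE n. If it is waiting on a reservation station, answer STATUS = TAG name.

  c1: issue SUB r3<-Add1  regs: r0:7,r1:7,r2:3,r3:Add1,r4:2
  c2: issue ADD r0<-Add2  regs: r0:Add2,r1:7,r2:3,r3:Add1,r4:2
  c3: CDB Add1=1; issue SUB r3<-Add1  regs: r0:Add2,r1:7,r2:3,r3:Add1,r4:2
  c4: issue MUL r2<-Mul1  regs: r0:Add2,r1:7,r2:Mul1,r3:Add1,r4:2
  c5: CDB Add2=8; issue ADD r2<-Add2  regs: r0:8,r1:7,r2:Add2,r3:Add1,r4:2
  c6: -  regs: r0:8,r1:7,r2:Add2,r3:Add1,r4:2
  c7: CDB Add1=7  regs: r0:8,r1:7,r2:Add2,r3:7,r4:2
  c8: CDB Add2=15  regs: r0:8,r1:7,r2:15,r3:7,r4:2

STATUS = VALUE 7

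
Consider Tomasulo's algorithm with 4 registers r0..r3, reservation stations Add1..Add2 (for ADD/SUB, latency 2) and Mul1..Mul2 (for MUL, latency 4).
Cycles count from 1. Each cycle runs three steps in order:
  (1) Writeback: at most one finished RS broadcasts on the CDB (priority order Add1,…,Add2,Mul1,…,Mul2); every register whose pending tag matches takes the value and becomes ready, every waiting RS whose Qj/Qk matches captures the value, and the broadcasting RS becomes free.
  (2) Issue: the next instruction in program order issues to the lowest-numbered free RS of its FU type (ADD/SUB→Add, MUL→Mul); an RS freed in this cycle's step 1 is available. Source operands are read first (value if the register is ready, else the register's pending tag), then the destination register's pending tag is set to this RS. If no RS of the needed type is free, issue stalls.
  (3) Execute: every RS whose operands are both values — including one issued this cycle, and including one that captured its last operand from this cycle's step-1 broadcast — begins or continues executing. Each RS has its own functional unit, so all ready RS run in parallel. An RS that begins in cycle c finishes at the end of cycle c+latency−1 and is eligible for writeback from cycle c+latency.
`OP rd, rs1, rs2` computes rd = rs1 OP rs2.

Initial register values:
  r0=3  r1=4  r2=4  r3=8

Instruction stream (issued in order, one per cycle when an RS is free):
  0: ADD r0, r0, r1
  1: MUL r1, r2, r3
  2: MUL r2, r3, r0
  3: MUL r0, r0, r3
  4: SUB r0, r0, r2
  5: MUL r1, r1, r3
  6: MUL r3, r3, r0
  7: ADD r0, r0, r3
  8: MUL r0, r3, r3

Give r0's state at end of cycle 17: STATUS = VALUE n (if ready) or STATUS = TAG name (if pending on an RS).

STATUS = TAG Mul2

c1: issue ADD r0<-Add1 | r0:Add1,r1:4,r2:4,r3:8
c2: issue MUL r1<-Mul1 | r0:Add1,r1:Mul1,r2:4,r3:8
c3: CDB Add1=7; issue MUL r2<-Mul2 | r0:7,r1:Mul1,r2:Mul2,r3:8
c4: stall | r0:7,r1:Mul1,r2:Mul2,r3:8
c5: stall | r0:7,r1:Mul1,r2:Mul2,r3:8
c6: CDB Mul1=32; issue MUL r0<-Mul1 | r0:Mul1,r1:32,r2:Mul2,r3:8
c7: CDB Mul2=56; issue SUB r0<-Add1 | r0:Add1,r1:32,r2:56,r3:8
c8: issue MUL r1<-Mul2 | r0:Add1,r1:Mul2,r2:56,r3:8
c9: stall | r0:Add1,r1:Mul2,r2:56,r3:8
c10: CDB Mul1=56; issue MUL r3<-Mul1 | r0:Add1,r1:Mul2,r2:56,r3:Mul1
c11: issue ADD r0<-Add2 | r0:Add2,r1:Mul2,r2:56,r3:Mul1
c12: CDB Add1=0; stall | r0:Add2,r1:Mul2,r2:56,r3:Mul1
c13: CDB Mul2=256; issue MUL r0<-Mul2 | r0:Mul2,r1:256,r2:56,r3:Mul1
c14: - | r0:Mul2,r1:256,r2:56,r3:Mul1
c15: - | r0:Mul2,r1:256,r2:56,r3:Mul1
c16: CDB Mul1=0 | r0:Mul2,r1:256,r2:56,r3:0
c17: - | r0:Mul2,r1:256,r2:56,r3:0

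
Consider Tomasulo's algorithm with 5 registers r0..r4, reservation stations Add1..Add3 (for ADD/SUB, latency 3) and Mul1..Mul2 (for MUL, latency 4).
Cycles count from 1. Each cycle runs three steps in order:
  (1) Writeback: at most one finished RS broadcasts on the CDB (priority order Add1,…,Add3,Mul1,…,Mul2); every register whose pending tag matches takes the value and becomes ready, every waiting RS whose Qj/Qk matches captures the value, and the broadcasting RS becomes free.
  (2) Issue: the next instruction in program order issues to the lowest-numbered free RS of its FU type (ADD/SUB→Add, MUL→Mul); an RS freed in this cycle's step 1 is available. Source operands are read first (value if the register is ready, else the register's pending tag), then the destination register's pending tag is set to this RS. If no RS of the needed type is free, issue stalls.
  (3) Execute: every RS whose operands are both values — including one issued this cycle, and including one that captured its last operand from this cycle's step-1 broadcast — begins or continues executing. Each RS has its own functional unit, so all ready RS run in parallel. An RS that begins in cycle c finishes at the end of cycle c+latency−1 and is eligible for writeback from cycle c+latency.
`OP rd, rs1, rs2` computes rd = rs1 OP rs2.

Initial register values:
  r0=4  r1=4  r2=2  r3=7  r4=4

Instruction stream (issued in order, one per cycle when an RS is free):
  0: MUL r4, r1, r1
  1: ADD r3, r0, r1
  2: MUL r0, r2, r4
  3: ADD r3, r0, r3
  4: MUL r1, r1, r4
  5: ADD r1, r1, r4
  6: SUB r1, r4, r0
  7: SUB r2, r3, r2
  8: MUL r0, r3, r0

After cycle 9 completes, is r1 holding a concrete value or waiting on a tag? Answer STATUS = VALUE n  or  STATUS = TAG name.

cycle 1: issue MUL r4<-Mul1 // r0:4,r1:4,r2:2,r3:7,r4:Mul1
cycle 2: issue ADD r3<-Add1 // r0:4,r1:4,r2:2,r3:Add1,r4:Mul1
cycle 3: issue MUL r0<-Mul2 // r0:Mul2,r1:4,r2:2,r3:Add1,r4:Mul1
cycle 4: issue ADD r3<-Add2 // r0:Mul2,r1:4,r2:2,r3:Add2,r4:Mul1
cycle 5: CDB Add1=8; stall // r0:Mul2,r1:4,r2:2,r3:Add2,r4:Mul1
cycle 6: CDB Mul1=16; issue MUL r1<-Mul1 // r0:Mul2,r1:Mul1,r2:2,r3:Add2,r4:16
cycle 7: issue ADD r1<-Add1 // r0:Mul2,r1:Add1,r2:2,r3:Add2,r4:16
cycle 8: issue SUB r1<-Add3 // r0:Mul2,r1:Add3,r2:2,r3:Add2,r4:16
cycle 9: stall // r0:Mul2,r1:Add3,r2:2,r3:Add2,r4:16

STATUS = TAG Add3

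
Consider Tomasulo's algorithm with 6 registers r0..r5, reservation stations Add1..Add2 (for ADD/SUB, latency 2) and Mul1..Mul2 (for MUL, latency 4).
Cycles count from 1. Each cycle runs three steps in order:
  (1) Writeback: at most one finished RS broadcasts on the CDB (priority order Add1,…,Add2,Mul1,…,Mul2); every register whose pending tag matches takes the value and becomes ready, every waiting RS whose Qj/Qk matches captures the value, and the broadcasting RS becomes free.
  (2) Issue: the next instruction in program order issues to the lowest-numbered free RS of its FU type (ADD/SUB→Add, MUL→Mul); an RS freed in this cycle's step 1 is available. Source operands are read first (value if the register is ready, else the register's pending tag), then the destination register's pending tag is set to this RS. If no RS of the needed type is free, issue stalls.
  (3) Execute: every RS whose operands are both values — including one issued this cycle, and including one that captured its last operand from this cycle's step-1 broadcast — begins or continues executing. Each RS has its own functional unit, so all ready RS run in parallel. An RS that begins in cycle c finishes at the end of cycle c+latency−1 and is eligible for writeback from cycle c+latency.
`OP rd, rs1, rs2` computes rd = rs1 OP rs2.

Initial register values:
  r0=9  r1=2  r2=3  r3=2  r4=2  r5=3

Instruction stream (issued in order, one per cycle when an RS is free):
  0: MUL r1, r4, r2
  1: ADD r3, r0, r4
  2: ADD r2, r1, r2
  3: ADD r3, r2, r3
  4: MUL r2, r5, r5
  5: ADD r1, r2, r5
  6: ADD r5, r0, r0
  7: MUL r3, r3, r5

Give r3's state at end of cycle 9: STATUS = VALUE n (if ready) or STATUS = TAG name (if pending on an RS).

STATUS = VALUE 20

c1: issue MUL r1<-Mul1 | r0:9,r1:Mul1,r2:3,r3:2,r4:2,r5:3
c2: issue ADD r3<-Add1 | r0:9,r1:Mul1,r2:3,r3:Add1,r4:2,r5:3
c3: issue ADD r2<-Add2 | r0:9,r1:Mul1,r2:Add2,r3:Add1,r4:2,r5:3
c4: CDB Add1=11; issue ADD r3<-Add1 | r0:9,r1:Mul1,r2:Add2,r3:Add1,r4:2,r5:3
c5: CDB Mul1=6; issue MUL r2<-Mul1 | r0:9,r1:6,r2:Mul1,r3:Add1,r4:2,r5:3
c6: stall | r0:9,r1:6,r2:Mul1,r3:Add1,r4:2,r5:3
c7: CDB Add2=9; issue ADD r1<-Add2 | r0:9,r1:Add2,r2:Mul1,r3:Add1,r4:2,r5:3
c8: stall | r0:9,r1:Add2,r2:Mul1,r3:Add1,r4:2,r5:3
c9: CDB Add1=20; issue ADD r5<-Add1 | r0:9,r1:Add2,r2:Mul1,r3:20,r4:2,r5:Add1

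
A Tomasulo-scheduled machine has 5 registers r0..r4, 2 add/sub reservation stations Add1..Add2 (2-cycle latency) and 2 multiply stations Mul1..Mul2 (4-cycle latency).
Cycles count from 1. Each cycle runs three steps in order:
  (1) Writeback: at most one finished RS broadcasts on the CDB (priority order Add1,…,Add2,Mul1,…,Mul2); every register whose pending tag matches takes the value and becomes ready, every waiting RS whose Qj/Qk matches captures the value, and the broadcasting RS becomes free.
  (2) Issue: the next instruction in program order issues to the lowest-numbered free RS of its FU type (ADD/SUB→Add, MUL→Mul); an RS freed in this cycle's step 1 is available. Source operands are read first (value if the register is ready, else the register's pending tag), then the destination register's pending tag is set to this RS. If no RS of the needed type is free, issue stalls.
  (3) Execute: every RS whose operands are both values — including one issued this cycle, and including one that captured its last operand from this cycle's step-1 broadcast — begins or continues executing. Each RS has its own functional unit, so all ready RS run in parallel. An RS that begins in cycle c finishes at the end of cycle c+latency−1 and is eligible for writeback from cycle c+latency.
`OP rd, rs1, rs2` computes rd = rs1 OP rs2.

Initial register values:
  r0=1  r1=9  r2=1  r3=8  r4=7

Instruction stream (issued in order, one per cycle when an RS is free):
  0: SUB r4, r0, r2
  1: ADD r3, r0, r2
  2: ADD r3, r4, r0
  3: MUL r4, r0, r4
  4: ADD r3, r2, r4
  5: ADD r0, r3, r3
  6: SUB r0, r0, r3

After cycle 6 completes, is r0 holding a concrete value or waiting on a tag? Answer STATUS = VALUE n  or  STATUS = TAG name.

STATUS = TAG Add2

cycle 1: issue SUB r4<-Add1 // r0:1,r1:9,r2:1,r3:8,r4:Add1
cycle 2: issue ADD r3<-Add2 // r0:1,r1:9,r2:1,r3:Add2,r4:Add1
cycle 3: CDB Add1=0; issue ADD r3<-Add1 // r0:1,r1:9,r2:1,r3:Add1,r4:0
cycle 4: CDB Add2=2; issue MUL r4<-Mul1 // r0:1,r1:9,r2:1,r3:Add1,r4:Mul1
cycle 5: CDB Add1=1; issue ADD r3<-Add1 // r0:1,r1:9,r2:1,r3:Add1,r4:Mul1
cycle 6: issue ADD r0<-Add2 // r0:Add2,r1:9,r2:1,r3:Add1,r4:Mul1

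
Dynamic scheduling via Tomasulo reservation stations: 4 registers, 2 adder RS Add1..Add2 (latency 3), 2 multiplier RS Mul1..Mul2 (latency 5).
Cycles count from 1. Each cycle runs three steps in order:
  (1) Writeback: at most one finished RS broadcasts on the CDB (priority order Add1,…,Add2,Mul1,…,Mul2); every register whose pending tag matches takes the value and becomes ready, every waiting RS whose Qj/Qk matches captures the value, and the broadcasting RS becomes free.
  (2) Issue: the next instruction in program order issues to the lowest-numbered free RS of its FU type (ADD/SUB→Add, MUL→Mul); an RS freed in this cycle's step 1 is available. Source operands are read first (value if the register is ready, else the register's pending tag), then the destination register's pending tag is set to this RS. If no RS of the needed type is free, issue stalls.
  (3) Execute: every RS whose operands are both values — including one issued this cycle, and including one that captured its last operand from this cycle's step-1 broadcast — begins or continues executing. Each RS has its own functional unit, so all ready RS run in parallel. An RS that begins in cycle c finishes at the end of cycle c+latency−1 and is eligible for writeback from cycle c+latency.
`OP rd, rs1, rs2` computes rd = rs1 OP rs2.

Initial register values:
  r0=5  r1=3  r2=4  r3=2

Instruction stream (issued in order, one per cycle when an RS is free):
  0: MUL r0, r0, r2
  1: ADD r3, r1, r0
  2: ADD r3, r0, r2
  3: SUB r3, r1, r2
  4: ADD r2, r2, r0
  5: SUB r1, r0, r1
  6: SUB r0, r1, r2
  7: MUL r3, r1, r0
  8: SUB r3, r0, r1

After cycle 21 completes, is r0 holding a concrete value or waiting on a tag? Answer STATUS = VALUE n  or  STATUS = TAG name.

STATUS = VALUE -7

cycle 1: issue MUL r0<-Mul1 // r0:Mul1,r1:3,r2:4,r3:2
cycle 2: issue ADD r3<-Add1 // r0:Mul1,r1:3,r2:4,r3:Add1
cycle 3: issue ADD r3<-Add2 // r0:Mul1,r1:3,r2:4,r3:Add2
cycle 4: stall // r0:Mul1,r1:3,r2:4,r3:Add2
cycle 5: stall // r0:Mul1,r1:3,r2:4,r3:Add2
cycle 6: CDB Mul1=20; stall // r0:20,r1:3,r2:4,r3:Add2
cycle 7: stall // r0:20,r1:3,r2:4,r3:Add2
cycle 8: stall // r0:20,r1:3,r2:4,r3:Add2
cycle 9: CDB Add1=23; issue SUB r3<-Add1 // r0:20,r1:3,r2:4,r3:Add1
cycle 10: CDB Add2=24; issue ADD r2<-Add2 // r0:20,r1:3,r2:Add2,r3:Add1
cycle 11: stall // r0:20,r1:3,r2:Add2,r3:Add1
cycle 12: CDB Add1=-1; issue SUB r1<-Add1 // r0:20,r1:Add1,r2:Add2,r3:-1
cycle 13: CDB Add2=24; issue SUB r0<-Add2 // r0:Add2,r1:Add1,r2:24,r3:-1
cycle 14: issue MUL r3<-Mul1 // r0:Add2,r1:Add1,r2:24,r3:Mul1
cycle 15: CDB Add1=17; issue SUB r3<-Add1 // r0:Add2,r1:17,r2:24,r3:Add1
cycle 16: - // r0:Add2,r1:17,r2:24,r3:Add1
cycle 17: - // r0:Add2,r1:17,r2:24,r3:Add1
cycle 18: CDB Add2=-7 // r0:-7,r1:17,r2:24,r3:Add1
cycle 19: - // r0:-7,r1:17,r2:24,r3:Add1
cycle 20: - // r0:-7,r1:17,r2:24,r3:Add1
cycle 21: CDB Add1=-24 // r0:-7,r1:17,r2:24,r3:-24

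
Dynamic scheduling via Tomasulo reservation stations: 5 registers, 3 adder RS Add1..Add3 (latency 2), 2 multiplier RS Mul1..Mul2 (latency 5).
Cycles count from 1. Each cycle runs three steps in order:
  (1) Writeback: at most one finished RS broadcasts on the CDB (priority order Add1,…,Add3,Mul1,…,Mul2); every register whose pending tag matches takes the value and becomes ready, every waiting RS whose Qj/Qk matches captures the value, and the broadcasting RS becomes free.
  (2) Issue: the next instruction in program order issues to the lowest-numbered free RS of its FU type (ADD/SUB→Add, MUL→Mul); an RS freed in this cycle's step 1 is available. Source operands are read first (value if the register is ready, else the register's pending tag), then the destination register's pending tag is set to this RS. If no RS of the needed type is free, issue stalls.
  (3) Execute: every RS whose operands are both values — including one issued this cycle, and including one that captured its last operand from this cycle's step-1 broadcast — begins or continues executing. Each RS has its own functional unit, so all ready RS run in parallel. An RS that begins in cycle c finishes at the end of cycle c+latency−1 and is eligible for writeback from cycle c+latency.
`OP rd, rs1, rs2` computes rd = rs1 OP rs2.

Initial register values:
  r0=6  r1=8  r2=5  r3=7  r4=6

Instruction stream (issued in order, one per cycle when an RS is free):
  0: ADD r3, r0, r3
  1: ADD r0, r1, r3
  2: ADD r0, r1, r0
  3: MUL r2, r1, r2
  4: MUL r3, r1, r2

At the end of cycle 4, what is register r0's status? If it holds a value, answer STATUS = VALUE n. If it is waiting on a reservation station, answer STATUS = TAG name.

STATUS = TAG Add1

  c1: issue ADD r3<-Add1  regs: r0:6,r1:8,r2:5,r3:Add1,r4:6
  c2: issue ADD r0<-Add2  regs: r0:Add2,r1:8,r2:5,r3:Add1,r4:6
  c3: CDB Add1=13; issue ADD r0<-Add1  regs: r0:Add1,r1:8,r2:5,r3:13,r4:6
  c4: issue MUL r2<-Mul1  regs: r0:Add1,r1:8,r2:Mul1,r3:13,r4:6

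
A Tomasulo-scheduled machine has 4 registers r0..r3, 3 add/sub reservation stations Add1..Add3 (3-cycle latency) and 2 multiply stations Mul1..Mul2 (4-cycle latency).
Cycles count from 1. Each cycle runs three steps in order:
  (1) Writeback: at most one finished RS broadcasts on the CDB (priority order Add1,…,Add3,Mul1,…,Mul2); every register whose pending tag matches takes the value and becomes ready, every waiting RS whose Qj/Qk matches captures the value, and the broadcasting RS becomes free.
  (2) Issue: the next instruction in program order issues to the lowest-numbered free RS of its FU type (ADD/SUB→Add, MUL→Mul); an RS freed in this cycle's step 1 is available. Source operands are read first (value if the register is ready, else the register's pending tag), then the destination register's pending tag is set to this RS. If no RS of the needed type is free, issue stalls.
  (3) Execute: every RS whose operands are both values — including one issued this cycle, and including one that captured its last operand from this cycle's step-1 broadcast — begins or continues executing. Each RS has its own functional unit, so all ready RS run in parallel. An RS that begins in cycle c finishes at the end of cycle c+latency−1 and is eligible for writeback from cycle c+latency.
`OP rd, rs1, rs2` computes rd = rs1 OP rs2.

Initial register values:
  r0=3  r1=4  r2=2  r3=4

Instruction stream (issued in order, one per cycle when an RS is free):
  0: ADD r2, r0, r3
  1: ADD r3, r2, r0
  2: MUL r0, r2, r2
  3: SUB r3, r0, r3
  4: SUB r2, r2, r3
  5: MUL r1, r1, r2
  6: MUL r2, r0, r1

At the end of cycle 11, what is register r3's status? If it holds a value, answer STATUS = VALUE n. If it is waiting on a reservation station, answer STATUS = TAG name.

cycle 1: issue ADD r2<-Add1 // r0:3,r1:4,r2:Add1,r3:4
cycle 2: issue ADD r3<-Add2 // r0:3,r1:4,r2:Add1,r3:Add2
cycle 3: issue MUL r0<-Mul1 // r0:Mul1,r1:4,r2:Add1,r3:Add2
cycle 4: CDB Add1=7; issue SUB r3<-Add1 // r0:Mul1,r1:4,r2:7,r3:Add1
cycle 5: issue SUB r2<-Add3 // r0:Mul1,r1:4,r2:Add3,r3:Add1
cycle 6: issue MUL r1<-Mul2 // r0:Mul1,r1:Mul2,r2:Add3,r3:Add1
cycle 7: CDB Add2=10; stall // r0:Mul1,r1:Mul2,r2:Add3,r3:Add1
cycle 8: CDB Mul1=49; issue MUL r2<-Mul1 // r0:49,r1:Mul2,r2:Mul1,r3:Add1
cycle 9: - // r0:49,r1:Mul2,r2:Mul1,r3:Add1
cycle 10: - // r0:49,r1:Mul2,r2:Mul1,r3:Add1
cycle 11: CDB Add1=39 // r0:49,r1:Mul2,r2:Mul1,r3:39

STATUS = VALUE 39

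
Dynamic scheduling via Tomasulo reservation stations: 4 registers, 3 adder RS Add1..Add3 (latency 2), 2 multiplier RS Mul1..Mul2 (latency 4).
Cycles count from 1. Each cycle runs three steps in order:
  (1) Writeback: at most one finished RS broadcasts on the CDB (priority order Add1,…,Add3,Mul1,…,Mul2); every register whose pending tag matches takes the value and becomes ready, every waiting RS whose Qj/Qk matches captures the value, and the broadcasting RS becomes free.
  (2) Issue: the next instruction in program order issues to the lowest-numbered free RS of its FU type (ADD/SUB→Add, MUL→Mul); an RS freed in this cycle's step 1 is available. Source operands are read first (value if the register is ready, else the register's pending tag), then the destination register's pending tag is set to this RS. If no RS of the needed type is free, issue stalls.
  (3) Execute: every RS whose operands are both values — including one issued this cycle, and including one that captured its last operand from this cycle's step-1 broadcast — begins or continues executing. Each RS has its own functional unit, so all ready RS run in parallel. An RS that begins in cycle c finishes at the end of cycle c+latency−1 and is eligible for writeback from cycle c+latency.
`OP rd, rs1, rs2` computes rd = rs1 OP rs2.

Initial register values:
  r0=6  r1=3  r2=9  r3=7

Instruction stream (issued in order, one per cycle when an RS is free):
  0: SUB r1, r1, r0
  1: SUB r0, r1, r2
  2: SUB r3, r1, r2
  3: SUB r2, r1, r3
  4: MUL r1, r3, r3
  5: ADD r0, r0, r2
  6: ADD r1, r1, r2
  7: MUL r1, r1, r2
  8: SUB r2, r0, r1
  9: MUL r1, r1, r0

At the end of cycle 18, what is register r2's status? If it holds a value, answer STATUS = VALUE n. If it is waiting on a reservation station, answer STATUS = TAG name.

cycle 1: issue SUB r1<-Add1 // r0:6,r1:Add1,r2:9,r3:7
cycle 2: issue SUB r0<-Add2 // r0:Add2,r1:Add1,r2:9,r3:7
cycle 3: CDB Add1=-3; issue SUB r3<-Add1 // r0:Add2,r1:-3,r2:9,r3:Add1
cycle 4: issue SUB r2<-Add3 // r0:Add2,r1:-3,r2:Add3,r3:Add1
cycle 5: CDB Add1=-12; issue MUL r1<-Mul1 // r0:Add2,r1:Mul1,r2:Add3,r3:-12
cycle 6: CDB Add2=-12; issue ADD r0<-Add1 // r0:Add1,r1:Mul1,r2:Add3,r3:-12
cycle 7: CDB Add3=9; issue ADD r1<-Add2 // r0:Add1,r1:Add2,r2:9,r3:-12
cycle 8: issue MUL r1<-Mul2 // r0:Add1,r1:Mul2,r2:9,r3:-12
cycle 9: CDB Add1=-3; issue SUB r2<-Add1 // r0:-3,r1:Mul2,r2:Add1,r3:-12
cycle 10: CDB Mul1=144; issue MUL r1<-Mul1 // r0:-3,r1:Mul1,r2:Add1,r3:-12
cycle 11: - // r0:-3,r1:Mul1,r2:Add1,r3:-12
cycle 12: CDB Add2=153 // r0:-3,r1:Mul1,r2:Add1,r3:-12
cycle 13: - // r0:-3,r1:Mul1,r2:Add1,r3:-12
cycle 14: - // r0:-3,r1:Mul1,r2:Add1,r3:-12
cycle 15: - // r0:-3,r1:Mul1,r2:Add1,r3:-12
cycle 16: CDB Mul2=1377 // r0:-3,r1:Mul1,r2:Add1,r3:-12
cycle 17: - // r0:-3,r1:Mul1,r2:Add1,r3:-12
cycle 18: CDB Add1=-1380 // r0:-3,r1:Mul1,r2:-1380,r3:-12

STATUS = VALUE -1380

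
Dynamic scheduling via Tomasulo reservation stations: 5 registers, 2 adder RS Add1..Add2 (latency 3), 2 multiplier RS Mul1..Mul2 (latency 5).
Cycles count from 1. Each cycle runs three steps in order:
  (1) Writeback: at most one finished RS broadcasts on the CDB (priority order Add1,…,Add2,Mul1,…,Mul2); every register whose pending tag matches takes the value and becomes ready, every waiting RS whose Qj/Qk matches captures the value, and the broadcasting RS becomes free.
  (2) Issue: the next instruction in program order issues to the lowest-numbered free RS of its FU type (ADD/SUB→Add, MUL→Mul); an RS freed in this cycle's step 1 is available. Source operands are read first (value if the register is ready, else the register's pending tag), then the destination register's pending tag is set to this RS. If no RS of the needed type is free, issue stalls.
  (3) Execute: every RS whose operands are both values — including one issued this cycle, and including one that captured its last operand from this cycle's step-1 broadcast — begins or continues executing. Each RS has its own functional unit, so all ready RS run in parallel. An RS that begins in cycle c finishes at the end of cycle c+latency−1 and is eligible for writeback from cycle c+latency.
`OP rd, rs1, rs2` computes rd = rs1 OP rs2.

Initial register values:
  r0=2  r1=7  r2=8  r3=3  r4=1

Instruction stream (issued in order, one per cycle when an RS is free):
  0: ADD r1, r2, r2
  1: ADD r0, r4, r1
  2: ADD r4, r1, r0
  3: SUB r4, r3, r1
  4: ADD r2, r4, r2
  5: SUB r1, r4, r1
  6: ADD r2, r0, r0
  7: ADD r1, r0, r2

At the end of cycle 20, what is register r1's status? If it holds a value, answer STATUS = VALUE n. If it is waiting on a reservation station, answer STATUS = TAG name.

c1: issue ADD r1<-Add1 | r0:2,r1:Add1,r2:8,r3:3,r4:1
c2: issue ADD r0<-Add2 | r0:Add2,r1:Add1,r2:8,r3:3,r4:1
c3: stall | r0:Add2,r1:Add1,r2:8,r3:3,r4:1
c4: CDB Add1=16; issue ADD r4<-Add1 | r0:Add2,r1:16,r2:8,r3:3,r4:Add1
c5: stall | r0:Add2,r1:16,r2:8,r3:3,r4:Add1
c6: stall | r0:Add2,r1:16,r2:8,r3:3,r4:Add1
c7: CDB Add2=17; issue SUB r4<-Add2 | r0:17,r1:16,r2:8,r3:3,r4:Add2
c8: stall | r0:17,r1:16,r2:8,r3:3,r4:Add2
c9: stall | r0:17,r1:16,r2:8,r3:3,r4:Add2
c10: CDB Add1=33; issue ADD r2<-Add1 | r0:17,r1:16,r2:Add1,r3:3,r4:Add2
c11: CDB Add2=-13; issue SUB r1<-Add2 | r0:17,r1:Add2,r2:Add1,r3:3,r4:-13
c12: stall | r0:17,r1:Add2,r2:Add1,r3:3,r4:-13
c13: stall | r0:17,r1:Add2,r2:Add1,r3:3,r4:-13
c14: CDB Add1=-5; issue ADD r2<-Add1 | r0:17,r1:Add2,r2:Add1,r3:3,r4:-13
c15: CDB Add2=-29; issue ADD r1<-Add2 | r0:17,r1:Add2,r2:Add1,r3:3,r4:-13
c16: - | r0:17,r1:Add2,r2:Add1,r3:3,r4:-13
c17: CDB Add1=34 | r0:17,r1:Add2,r2:34,r3:3,r4:-13
c18: - | r0:17,r1:Add2,r2:34,r3:3,r4:-13
c19: - | r0:17,r1:Add2,r2:34,r3:3,r4:-13
c20: CDB Add2=51 | r0:17,r1:51,r2:34,r3:3,r4:-13

STATUS = VALUE 51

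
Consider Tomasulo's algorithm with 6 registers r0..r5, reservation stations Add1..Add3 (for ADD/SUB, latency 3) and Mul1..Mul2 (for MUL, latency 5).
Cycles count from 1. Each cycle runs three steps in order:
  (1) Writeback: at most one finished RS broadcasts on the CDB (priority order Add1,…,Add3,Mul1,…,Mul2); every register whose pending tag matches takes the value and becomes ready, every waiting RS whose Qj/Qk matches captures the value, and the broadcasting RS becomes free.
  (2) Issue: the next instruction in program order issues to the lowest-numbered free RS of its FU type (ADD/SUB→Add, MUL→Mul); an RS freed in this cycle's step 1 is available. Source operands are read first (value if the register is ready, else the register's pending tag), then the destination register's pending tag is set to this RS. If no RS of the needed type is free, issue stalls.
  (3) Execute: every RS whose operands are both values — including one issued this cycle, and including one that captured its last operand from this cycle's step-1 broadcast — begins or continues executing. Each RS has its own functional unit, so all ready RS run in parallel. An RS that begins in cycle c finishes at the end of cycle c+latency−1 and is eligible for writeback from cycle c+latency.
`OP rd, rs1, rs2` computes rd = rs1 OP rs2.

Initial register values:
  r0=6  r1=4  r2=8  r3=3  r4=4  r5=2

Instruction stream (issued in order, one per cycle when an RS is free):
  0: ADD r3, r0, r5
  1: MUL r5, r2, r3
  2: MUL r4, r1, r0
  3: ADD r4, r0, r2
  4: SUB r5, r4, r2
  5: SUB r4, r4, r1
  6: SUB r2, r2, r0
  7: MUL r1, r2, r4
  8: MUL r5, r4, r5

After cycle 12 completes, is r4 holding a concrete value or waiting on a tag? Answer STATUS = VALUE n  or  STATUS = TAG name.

STATUS = VALUE 10

  c1: issue ADD r3<-Add1  regs: r0:6,r1:4,r2:8,r3:Add1,r4:4,r5:2
  c2: issue MUL r5<-Mul1  regs: r0:6,r1:4,r2:8,r3:Add1,r4:4,r5:Mul1
  c3: issue MUL r4<-Mul2  regs: r0:6,r1:4,r2:8,r3:Add1,r4:Mul2,r5:Mul1
  c4: CDB Add1=8; issue ADD r4<-Add1  regs: r0:6,r1:4,r2:8,r3:8,r4:Add1,r5:Mul1
  c5: issue SUB r5<-Add2  regs: r0:6,r1:4,r2:8,r3:8,r4:Add1,r5:Add2
  c6: issue SUB r4<-Add3  regs: r0:6,r1:4,r2:8,r3:8,r4:Add3,r5:Add2
  c7: CDB Add1=14; issue SUB r2<-Add1  regs: r0:6,r1:4,r2:Add1,r3:8,r4:Add3,r5:Add2
  c8: CDB Mul2=24; issue MUL r1<-Mul2  regs: r0:6,r1:Mul2,r2:Add1,r3:8,r4:Add3,r5:Add2
  c9: CDB Mul1=64; issue MUL r5<-Mul1  regs: r0:6,r1:Mul2,r2:Add1,r3:8,r4:Add3,r5:Mul1
  c10: CDB Add1=2  regs: r0:6,r1:Mul2,r2:2,r3:8,r4:Add3,r5:Mul1
  c11: CDB Add2=6  regs: r0:6,r1:Mul2,r2:2,r3:8,r4:Add3,r5:Mul1
  c12: CDB Add3=10  regs: r0:6,r1:Mul2,r2:2,r3:8,r4:10,r5:Mul1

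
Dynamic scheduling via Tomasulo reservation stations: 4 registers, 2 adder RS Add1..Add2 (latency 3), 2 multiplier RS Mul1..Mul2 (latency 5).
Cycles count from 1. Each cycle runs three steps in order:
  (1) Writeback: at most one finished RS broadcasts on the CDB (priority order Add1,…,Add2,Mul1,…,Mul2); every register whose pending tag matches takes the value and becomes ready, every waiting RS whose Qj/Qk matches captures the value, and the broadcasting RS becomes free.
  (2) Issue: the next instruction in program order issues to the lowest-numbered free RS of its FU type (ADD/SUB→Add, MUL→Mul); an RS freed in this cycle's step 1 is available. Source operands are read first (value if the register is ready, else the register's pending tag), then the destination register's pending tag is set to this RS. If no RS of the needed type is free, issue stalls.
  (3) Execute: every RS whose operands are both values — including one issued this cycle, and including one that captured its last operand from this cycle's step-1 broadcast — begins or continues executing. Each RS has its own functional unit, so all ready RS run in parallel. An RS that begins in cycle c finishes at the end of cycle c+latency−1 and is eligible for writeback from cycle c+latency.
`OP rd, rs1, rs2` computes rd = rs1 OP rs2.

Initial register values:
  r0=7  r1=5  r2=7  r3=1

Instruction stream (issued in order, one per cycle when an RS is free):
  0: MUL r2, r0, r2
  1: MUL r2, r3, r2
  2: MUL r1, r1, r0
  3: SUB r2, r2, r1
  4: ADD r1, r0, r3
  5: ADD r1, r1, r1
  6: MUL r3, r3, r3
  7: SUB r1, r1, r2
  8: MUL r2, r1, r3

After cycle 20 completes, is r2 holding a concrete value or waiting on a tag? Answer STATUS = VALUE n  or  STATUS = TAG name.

STATUS = TAG Mul2

  c1: issue MUL r2<-Mul1  regs: r0:7,r1:5,r2:Mul1,r3:1
  c2: issue MUL r2<-Mul2  regs: r0:7,r1:5,r2:Mul2,r3:1
  c3: stall  regs: r0:7,r1:5,r2:Mul2,r3:1
  c4: stall  regs: r0:7,r1:5,r2:Mul2,r3:1
  c5: stall  regs: r0:7,r1:5,r2:Mul2,r3:1
  c6: CDB Mul1=49; issue MUL r1<-Mul1  regs: r0:7,r1:Mul1,r2:Mul2,r3:1
  c7: issue SUB r2<-Add1  regs: r0:7,r1:Mul1,r2:Add1,r3:1
  c8: issue ADD r1<-Add2  regs: r0:7,r1:Add2,r2:Add1,r3:1
  c9: stall  regs: r0:7,r1:Add2,r2:Add1,r3:1
  c10: stall  regs: r0:7,r1:Add2,r2:Add1,r3:1
  c11: CDB Add2=8; issue ADD r1<-Add2  regs: r0:7,r1:Add2,r2:Add1,r3:1
  c12: CDB Mul1=35; issue MUL r3<-Mul1  regs: r0:7,r1:Add2,r2:Add1,r3:Mul1
  c13: CDB Mul2=49; stall  regs: r0:7,r1:Add2,r2:Add1,r3:Mul1
  c14: CDB Add2=16; issue SUB r1<-Add2  regs: r0:7,r1:Add2,r2:Add1,r3:Mul1
  c15: issue MUL r2<-Mul2  regs: r0:7,r1:Add2,r2:Mul2,r3:Mul1
  c16: CDB Add1=14  regs: r0:7,r1:Add2,r2:Mul2,r3:Mul1
  c17: CDB Mul1=1  regs: r0:7,r1:Add2,r2:Mul2,r3:1
  c18: -  regs: r0:7,r1:Add2,r2:Mul2,r3:1
  c19: CDB Add2=2  regs: r0:7,r1:2,r2:Mul2,r3:1
  c20: -  regs: r0:7,r1:2,r2:Mul2,r3:1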